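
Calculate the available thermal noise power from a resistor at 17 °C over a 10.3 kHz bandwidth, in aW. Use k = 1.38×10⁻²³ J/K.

T = 17 °C + 273.15 = 290.15 K
P_n = kTB = 1.38×10⁻²³ × 290.15 × 1.03×10⁴ = 4.12×10⁻¹⁷ W = 41.2 aW

41.2 aW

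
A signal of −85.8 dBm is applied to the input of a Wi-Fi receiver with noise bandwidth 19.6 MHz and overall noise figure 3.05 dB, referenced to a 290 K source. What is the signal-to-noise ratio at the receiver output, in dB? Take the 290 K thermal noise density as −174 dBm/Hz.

12.2 dB

Noise floor: N = −174 + 10 log₁₀(B) + NF
10 log₁₀(1.96×10⁷) = 72.92 dB
N = −174 + 72.92 + 3.05 = −98.03 dBm
SNR = P_sig − N = −85.8 − (−98.03) = 12.23 dB → 12.2 dB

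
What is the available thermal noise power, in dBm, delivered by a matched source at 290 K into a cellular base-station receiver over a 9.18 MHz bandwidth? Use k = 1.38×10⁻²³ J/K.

−104.3 dBm

P_n = kTB = 1.38×10⁻²³ × 290 × 9.18×10⁶ = 3.67×10⁻¹⁴ W
In dBm: 10 log₁₀(3.67×10⁻¹⁴ / 10⁻³) = −104.3 dBm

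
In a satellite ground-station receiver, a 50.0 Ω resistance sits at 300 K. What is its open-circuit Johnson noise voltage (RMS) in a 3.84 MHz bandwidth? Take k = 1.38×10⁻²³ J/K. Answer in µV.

1.78 µV

V_n = √(4kTRB)
4kTRB = 4 × 1.38×10⁻²³ × 300 × 5.00×10¹ × 3.84×10⁶ = 3.18×10⁻¹² V²
V_n = √(3.18×10⁻¹²) = 1.78×10⁻⁶ V = 1.78 µV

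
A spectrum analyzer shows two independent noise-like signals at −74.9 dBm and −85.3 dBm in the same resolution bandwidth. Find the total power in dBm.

Convert to linear, add, convert back:
P₁ = 3.24×10⁻¹¹ W, P₂ = 2.95×10⁻¹² W
P_tot = 3.53×10⁻¹¹ W → 10 log₁₀(P_tot / 10⁻³) = −74.5 dBm

−74.5 dBm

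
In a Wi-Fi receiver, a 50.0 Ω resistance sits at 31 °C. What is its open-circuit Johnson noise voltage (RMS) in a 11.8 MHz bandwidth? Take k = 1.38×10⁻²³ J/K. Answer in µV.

T = 31 °C + 273.15 = 304.15 K
V_n = √(4kTRB)
4kTRB = 4 × 1.38×10⁻²³ × 304.15 × 5.00×10¹ × 1.18×10⁷ = 9.91×10⁻¹² V²
V_n = √(9.91×10⁻¹²) = 3.15×10⁻⁶ V = 3.15 µV

3.15 µV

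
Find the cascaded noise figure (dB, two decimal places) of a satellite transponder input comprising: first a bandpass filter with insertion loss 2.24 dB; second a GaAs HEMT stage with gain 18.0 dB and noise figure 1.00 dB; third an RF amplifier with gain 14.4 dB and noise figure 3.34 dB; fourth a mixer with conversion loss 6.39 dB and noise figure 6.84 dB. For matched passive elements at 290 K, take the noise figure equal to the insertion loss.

3.31 dB

Convert to linear (a loss of L dB is a gain of −L dB): F_i = 10^(NF_i/10), G_i = 10^(G_i,dB/10)
  Stage 1: F_1 = 10^(2.24/10) = 1.675, G_1 = 10^(−2.24/10) = 0.5970
  Stage 2: F_2 = 10^(1.00/10) = 1.259, G_2 = 10^(18.0/10) = 63.10
  Stage 3: F_3 = 10^(3.34/10) = 2.158, G_3 = 10^(14.4/10) = 27.54
  Stage 4: F_4 = 10^(6.84/10) = 4.831, G_4 = 10^(−6.39/10) = 0.2296
Friis cascade:
  F = 1.675 + (1.259 − 1)/0.5970 + (2.158 − 1)/37.67 + (4.831 − 1)/1038 = 2.143
NF = 10 log₁₀(2.143) = 3.31 dB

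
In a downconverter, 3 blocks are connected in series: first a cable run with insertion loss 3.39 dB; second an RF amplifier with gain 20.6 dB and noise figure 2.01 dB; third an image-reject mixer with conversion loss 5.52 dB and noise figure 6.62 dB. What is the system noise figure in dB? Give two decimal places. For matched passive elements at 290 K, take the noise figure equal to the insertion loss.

5.48 dB

Convert to linear (a loss of L dB is a gain of −L dB): F_i = 10^(NF_i/10), G_i = 10^(G_i,dB/10)
  Stage 1: F_1 = 10^(3.39/10) = 2.183, G_1 = 10^(−3.39/10) = 0.4581
  Stage 2: F_2 = 10^(2.01/10) = 1.589, G_2 = 10^(20.6/10) = 114.8
  Stage 3: F_3 = 10^(6.62/10) = 4.592, G_3 = 10^(−5.52/10) = 0.2805
Friis cascade:
  F = 2.183 + (1.589 − 1)/0.4581 + (4.592 − 1)/52.60 = 3.536
NF = 10 log₁₀(3.536) = 5.48 dB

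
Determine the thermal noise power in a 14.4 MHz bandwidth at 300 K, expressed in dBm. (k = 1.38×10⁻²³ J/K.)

−102.2 dBm

P_n = kTB = 1.38×10⁻²³ × 300 × 1.44×10⁷ = 5.96×10⁻¹⁴ W
In dBm: 10 log₁₀(5.96×10⁻¹⁴ / 10⁻³) = −102.2 dBm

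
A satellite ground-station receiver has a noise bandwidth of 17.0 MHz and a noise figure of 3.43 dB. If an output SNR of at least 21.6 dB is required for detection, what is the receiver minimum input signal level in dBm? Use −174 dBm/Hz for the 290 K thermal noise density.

Sensitivity = −174 + 10 log₁₀(B) + NF + SNR_min
= −174 + 72.3 + 3.43 + 21.6
= −76.67 dBm → −76.7 dBm

−76.7 dBm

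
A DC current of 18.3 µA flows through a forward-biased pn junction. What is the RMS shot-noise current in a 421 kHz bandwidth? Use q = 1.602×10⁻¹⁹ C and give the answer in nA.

1.57 nA

I_n = √(2qI·B)
2qI·B = 2 × 1.602×10⁻¹⁹ × 1.83×10⁻⁵ × 4.21×10⁵ = 2.47×10⁻¹⁸ A²
I_n = √(2.47×10⁻¹⁸) = 1.57×10⁻⁹ A = 1.57 nA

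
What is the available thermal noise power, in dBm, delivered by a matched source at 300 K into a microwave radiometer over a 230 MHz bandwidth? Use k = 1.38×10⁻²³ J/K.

P_n = kTB = 1.38×10⁻²³ × 300 × 2.30×10⁸ = 9.52×10⁻¹³ W
In dBm: 10 log₁₀(9.52×10⁻¹³ / 10⁻³) = −90.2 dBm

−90.2 dBm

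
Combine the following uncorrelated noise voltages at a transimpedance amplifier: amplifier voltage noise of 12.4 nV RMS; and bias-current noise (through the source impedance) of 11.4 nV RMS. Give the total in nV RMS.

Uncorrelated sources add in power (mean-square): V_tot = √(ΣV_i²)
V_tot = √[(1.24×10⁻⁸)² + (1.14×10⁻⁸)²] = 1.68×10⁻⁸ V = 16.8 nV

16.8 nV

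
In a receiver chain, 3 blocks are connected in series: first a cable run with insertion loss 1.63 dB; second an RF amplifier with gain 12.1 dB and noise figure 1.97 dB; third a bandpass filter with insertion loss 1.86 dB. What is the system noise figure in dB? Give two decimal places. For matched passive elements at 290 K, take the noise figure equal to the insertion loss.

3.69 dB

Convert to linear (a loss of L dB is a gain of −L dB): F_i = 10^(NF_i/10), G_i = 10^(G_i,dB/10)
  Stage 1: F_1 = 10^(1.63/10) = 1.455, G_1 = 10^(−1.63/10) = 0.6871
  Stage 2: F_2 = 10^(1.97/10) = 1.574, G_2 = 10^(12.1/10) = 16.22
  Stage 3: F_3 = 10^(1.86/10) = 1.535, G_3 = 10^(−1.86/10) = 0.6516
Friis cascade:
  F = 1.455 + (1.574 − 1)/0.6871 + (1.535 − 1)/11.14 = 2.339
NF = 10 log₁₀(2.339) = 3.69 dB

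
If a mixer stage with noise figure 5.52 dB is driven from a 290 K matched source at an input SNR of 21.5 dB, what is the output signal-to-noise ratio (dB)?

15.98 dB

By definition F = SNR_in/SNR_out, so in dB: SNR_out = SNR_in − NF
SNR_out = 21.5 − 5.52 = 15.98 dB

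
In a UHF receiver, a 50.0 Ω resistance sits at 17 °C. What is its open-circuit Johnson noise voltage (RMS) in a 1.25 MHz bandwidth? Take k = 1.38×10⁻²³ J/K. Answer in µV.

1.00 µV

T = 17 °C + 273.15 = 290.15 K
V_n = √(4kTRB)
4kTRB = 4 × 1.38×10⁻²³ × 290.15 × 5.00×10¹ × 1.25×10⁶ = 1.00×10⁻¹² V²
V_n = √(1.00×10⁻¹²) = 1.00×10⁻⁶ V = 1.00 µV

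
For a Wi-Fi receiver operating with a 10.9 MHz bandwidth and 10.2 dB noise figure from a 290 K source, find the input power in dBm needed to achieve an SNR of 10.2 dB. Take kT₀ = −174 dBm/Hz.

Sensitivity = −174 + 10 log₁₀(B) + NF + SNR_min
= −174 + 70.37 + 10.2 + 10.2
= −83.23 dBm → −83.2 dBm

−83.2 dBm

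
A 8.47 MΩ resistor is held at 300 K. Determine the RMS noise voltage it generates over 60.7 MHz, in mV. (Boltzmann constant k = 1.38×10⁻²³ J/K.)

2.92 mV

V_n = √(4kTRB)
4kTRB = 4 × 1.38×10⁻²³ × 300 × 8.47×10⁶ × 6.07×10⁷ = 8.51×10⁻⁶ V²
V_n = √(8.51×10⁻⁶) = 2.92×10⁻³ V = 2.92 mV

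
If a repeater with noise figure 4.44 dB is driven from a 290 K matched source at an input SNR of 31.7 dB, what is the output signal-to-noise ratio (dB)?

By definition F = SNR_in/SNR_out, so in dB: SNR_out = SNR_in − NF
SNR_out = 31.7 − 4.44 = 27.26 dB

27.26 dB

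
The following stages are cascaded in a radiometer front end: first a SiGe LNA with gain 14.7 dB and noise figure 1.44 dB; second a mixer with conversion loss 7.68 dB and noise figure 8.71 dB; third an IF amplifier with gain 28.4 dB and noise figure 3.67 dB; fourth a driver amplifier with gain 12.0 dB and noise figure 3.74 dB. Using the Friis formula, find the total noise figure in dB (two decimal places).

Convert to linear (a loss of L dB is a gain of −L dB): F_i = 10^(NF_i/10), G_i = 10^(G_i,dB/10)
  Stage 1: F_1 = 10^(1.44/10) = 1.393, G_1 = 10^(14.7/10) = 29.51
  Stage 2: F_2 = 10^(8.71/10) = 7.430, G_2 = 10^(−7.68/10) = 0.1706
  Stage 3: F_3 = 10^(3.67/10) = 2.328, G_3 = 10^(28.4/10) = 691.8
  Stage 4: F_4 = 10^(3.74/10) = 2.366, G_4 = 10^(12.0/10) = 15.85
Friis cascade:
  F = 1.393 + (7.430 − 1)/29.51 + (2.328 − 1)/5.035 + (2.366 − 1)/3483 = 1.875
NF = 10 log₁₀(1.875) = 2.73 dB

2.73 dB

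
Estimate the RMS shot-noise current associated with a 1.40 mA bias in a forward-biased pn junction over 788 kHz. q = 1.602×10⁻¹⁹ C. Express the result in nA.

18.8 nA

I_n = √(2qI·B)
2qI·B = 2 × 1.602×10⁻¹⁹ × 1.40×10⁻³ × 7.88×10⁵ = 3.53×10⁻¹⁶ A²
I_n = √(3.53×10⁻¹⁶) = 1.88×10⁻⁸ A = 18.8 nA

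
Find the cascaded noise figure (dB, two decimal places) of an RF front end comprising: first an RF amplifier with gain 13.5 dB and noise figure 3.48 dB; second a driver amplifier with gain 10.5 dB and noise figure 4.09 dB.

Convert to linear (a loss of L dB is a gain of −L dB): F_i = 10^(NF_i/10), G_i = 10^(G_i,dB/10)
  Stage 1: F_1 = 10^(3.48/10) = 2.228, G_1 = 10^(13.5/10) = 22.39
  Stage 2: F_2 = 10^(4.09/10) = 2.564, G_2 = 10^(10.5/10) = 11.22
Friis cascade:
  F = 2.228 + (2.564 − 1)/22.39 = 2.298
NF = 10 log₁₀(2.298) = 3.61 dB

3.61 dB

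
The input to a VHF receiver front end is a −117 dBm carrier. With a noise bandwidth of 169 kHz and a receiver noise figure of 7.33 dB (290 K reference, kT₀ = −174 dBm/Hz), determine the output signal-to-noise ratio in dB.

Noise floor: N = −174 + 10 log₁₀(B) + NF
10 log₁₀(1.69×10⁵) = 52.28 dB
N = −174 + 52.28 + 7.33 = −114.39 dBm
SNR = P_sig − N = −117 − (−114.39) = −2.61 dB → −2.6 dB

−2.6 dB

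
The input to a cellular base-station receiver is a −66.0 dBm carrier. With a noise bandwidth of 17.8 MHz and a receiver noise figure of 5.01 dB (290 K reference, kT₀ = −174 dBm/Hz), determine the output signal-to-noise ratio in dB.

Noise floor: N = −174 + 10 log₁₀(B) + NF
10 log₁₀(1.78×10⁷) = 72.5 dB
N = −174 + 72.5 + 5.01 = −96.49 dBm
SNR = P_sig − N = −66.0 − (−96.49) = 30.49 dB → 30.5 dB

30.5 dB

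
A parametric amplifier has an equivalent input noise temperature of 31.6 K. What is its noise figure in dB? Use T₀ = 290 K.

0.449 dB

F = 1 + T_e/T₀ = 1 + 31.6/290 = 1.10897
NF = 10 log₁₀(1.10897) = 0.449 dB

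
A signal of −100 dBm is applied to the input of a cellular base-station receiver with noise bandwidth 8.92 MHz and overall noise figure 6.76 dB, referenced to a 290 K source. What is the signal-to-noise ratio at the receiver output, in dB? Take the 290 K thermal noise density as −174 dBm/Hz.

−2.3 dB

Noise floor: N = −174 + 10 log₁₀(B) + NF
10 log₁₀(8.92×10⁶) = 69.5 dB
N = −174 + 69.5 + 6.76 = −97.74 dBm
SNR = P_sig − N = −100 − (−97.74) = −2.26 dB → −2.3 dB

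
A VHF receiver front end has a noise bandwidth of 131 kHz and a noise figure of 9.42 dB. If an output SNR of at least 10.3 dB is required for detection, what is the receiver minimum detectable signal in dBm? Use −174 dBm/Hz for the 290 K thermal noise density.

Sensitivity = −174 + 10 log₁₀(B) + NF + SNR_min
= −174 + 51.17 + 9.42 + 10.3
= −103.11 dBm → −103.1 dBm

−103.1 dBm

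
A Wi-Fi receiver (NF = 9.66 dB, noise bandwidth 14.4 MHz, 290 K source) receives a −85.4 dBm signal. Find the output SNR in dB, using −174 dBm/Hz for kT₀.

Noise floor: N = −174 + 10 log₁₀(B) + NF
10 log₁₀(1.44×10⁷) = 71.58 dB
N = −174 + 71.58 + 9.66 = −92.76 dBm
SNR = P_sig − N = −85.4 − (−92.76) = 7.36 dB → 7.4 dB

7.4 dB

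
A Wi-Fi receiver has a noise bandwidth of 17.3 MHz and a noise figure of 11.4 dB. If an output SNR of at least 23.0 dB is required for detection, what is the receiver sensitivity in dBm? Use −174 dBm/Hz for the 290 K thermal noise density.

−67.2 dBm

Sensitivity = −174 + 10 log₁₀(B) + NF + SNR_min
= −174 + 72.38 + 11.4 + 23.0
= −67.22 dBm → −67.2 dBm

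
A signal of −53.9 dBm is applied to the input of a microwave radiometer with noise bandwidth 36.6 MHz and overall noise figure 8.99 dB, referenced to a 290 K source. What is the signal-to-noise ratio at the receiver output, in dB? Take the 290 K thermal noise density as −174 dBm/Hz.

35.5 dB

Noise floor: N = −174 + 10 log₁₀(B) + NF
10 log₁₀(3.66×10⁷) = 75.63 dB
N = −174 + 75.63 + 8.99 = −89.38 dBm
SNR = P_sig − N = −53.9 − (−89.38) = 35.48 dB → 35.5 dB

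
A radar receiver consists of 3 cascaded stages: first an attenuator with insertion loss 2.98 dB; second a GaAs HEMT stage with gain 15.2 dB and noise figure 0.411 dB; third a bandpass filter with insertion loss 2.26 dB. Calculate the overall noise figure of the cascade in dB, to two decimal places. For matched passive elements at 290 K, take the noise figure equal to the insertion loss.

3.47 dB

Convert to linear (a loss of L dB is a gain of −L dB): F_i = 10^(NF_i/10), G_i = 10^(G_i,dB/10)
  Stage 1: F_1 = 10^(2.98/10) = 1.986, G_1 = 10^(−2.98/10) = 0.5035
  Stage 2: F_2 = 10^(0.411/10) = 1.099, G_2 = 10^(15.2/10) = 33.11
  Stage 3: F_3 = 10^(2.26/10) = 1.683, G_3 = 10^(−2.26/10) = 0.5943
Friis cascade:
  F = 1.986 + (1.099 − 1)/0.5035 + (1.683 − 1)/16.67 = 2.224
NF = 10 log₁₀(2.224) = 3.47 dB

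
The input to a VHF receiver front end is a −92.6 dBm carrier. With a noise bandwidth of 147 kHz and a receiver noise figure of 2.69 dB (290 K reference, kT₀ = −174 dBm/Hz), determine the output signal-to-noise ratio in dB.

27.0 dB

Noise floor: N = −174 + 10 log₁₀(B) + NF
10 log₁₀(1.47×10⁵) = 51.67 dB
N = −174 + 51.67 + 2.69 = −119.64 dBm
SNR = P_sig − N = −92.6 − (−119.64) = 27.04 dB → 27.0 dB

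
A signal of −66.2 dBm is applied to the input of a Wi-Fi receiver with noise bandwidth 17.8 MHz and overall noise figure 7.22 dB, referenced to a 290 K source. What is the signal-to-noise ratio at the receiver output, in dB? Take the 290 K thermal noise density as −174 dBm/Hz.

28.1 dB

Noise floor: N = −174 + 10 log₁₀(B) + NF
10 log₁₀(1.78×10⁷) = 72.5 dB
N = −174 + 72.5 + 7.22 = −94.28 dBm
SNR = P_sig − N = −66.2 − (−94.28) = 28.08 dB → 28.1 dB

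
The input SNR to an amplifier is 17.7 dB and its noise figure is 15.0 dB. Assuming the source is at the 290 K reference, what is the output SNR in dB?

By definition F = SNR_in/SNR_out, so in dB: SNR_out = SNR_in − NF
SNR_out = 17.7 − 15.0 = 2.7 dB

2.7 dB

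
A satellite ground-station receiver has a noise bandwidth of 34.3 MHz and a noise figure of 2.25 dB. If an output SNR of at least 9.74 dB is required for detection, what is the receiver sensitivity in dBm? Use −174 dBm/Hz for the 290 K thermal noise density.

Sensitivity = −174 + 10 log₁₀(B) + NF + SNR_min
= −174 + 75.35 + 2.25 + 9.74
= −86.66 dBm → −86.7 dBm

−86.7 dBm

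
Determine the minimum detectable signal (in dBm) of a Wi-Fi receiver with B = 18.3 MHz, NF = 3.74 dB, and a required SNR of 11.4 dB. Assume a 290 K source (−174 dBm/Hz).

−86.2 dBm

Sensitivity = −174 + 10 log₁₀(B) + NF + SNR_min
= −174 + 72.62 + 3.74 + 11.4
= −86.24 dBm → −86.2 dBm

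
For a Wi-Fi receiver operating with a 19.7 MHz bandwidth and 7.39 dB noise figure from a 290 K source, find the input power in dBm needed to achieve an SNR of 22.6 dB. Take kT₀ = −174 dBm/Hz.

Sensitivity = −174 + 10 log₁₀(B) + NF + SNR_min
= −174 + 72.94 + 7.39 + 22.6
= −71.07 dBm → −71.1 dBm

−71.1 dBm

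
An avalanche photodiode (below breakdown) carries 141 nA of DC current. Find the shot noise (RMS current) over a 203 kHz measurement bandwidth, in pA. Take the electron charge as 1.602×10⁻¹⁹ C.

95.8 pA

I_n = √(2qI·B)
2qI·B = 2 × 1.602×10⁻¹⁹ × 1.41×10⁻⁷ × 2.03×10⁵ = 9.17×10⁻²¹ A²
I_n = √(9.17×10⁻²¹) = 9.58×10⁻¹¹ A = 95.8 pA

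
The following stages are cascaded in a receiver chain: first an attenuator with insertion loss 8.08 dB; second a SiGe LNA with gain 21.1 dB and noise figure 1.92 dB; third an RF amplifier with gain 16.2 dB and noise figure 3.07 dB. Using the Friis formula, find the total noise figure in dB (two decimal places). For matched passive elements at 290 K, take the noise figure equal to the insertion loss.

10.02 dB

Convert to linear (a loss of L dB is a gain of −L dB): F_i = 10^(NF_i/10), G_i = 10^(G_i,dB/10)
  Stage 1: F_1 = 10^(8.08/10) = 6.427, G_1 = 10^(−8.08/10) = 0.1556
  Stage 2: F_2 = 10^(1.92/10) = 1.556, G_2 = 10^(21.1/10) = 128.8
  Stage 3: F_3 = 10^(3.07/10) = 2.028, G_3 = 10^(16.2/10) = 41.69
Friis cascade:
  F = 6.427 + (1.556 − 1)/0.1556 + (2.028 − 1)/20.04 = 10.05
NF = 10 log₁₀(10.05) = 10.02 dB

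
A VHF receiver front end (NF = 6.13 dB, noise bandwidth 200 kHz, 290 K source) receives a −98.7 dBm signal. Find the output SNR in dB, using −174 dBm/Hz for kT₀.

16.2 dB

Noise floor: N = −174 + 10 log₁₀(B) + NF
10 log₁₀(2.00×10⁵) = 53.01 dB
N = −174 + 53.01 + 6.13 = −114.86 dBm
SNR = P_sig − N = −98.7 − (−114.86) = 16.16 dB → 16.2 dB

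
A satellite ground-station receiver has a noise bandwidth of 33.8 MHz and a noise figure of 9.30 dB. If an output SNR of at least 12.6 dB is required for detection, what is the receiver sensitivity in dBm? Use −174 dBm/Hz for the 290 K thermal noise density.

Sensitivity = −174 + 10 log₁₀(B) + NF + SNR_min
= −174 + 75.29 + 9.30 + 12.6
= −76.81 dBm → −76.8 dBm

−76.8 dBm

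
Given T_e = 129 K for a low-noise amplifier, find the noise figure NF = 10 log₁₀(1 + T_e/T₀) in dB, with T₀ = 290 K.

F = 1 + T_e/T₀ = 1 + 129/290 = 1.44483
NF = 10 log₁₀(1.44483) = 1.60 dB

1.60 dB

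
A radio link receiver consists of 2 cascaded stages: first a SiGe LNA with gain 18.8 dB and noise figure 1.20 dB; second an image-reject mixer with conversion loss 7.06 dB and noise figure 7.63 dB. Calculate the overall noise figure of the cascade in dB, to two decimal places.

Convert to linear (a loss of L dB is a gain of −L dB): F_i = 10^(NF_i/10), G_i = 10^(G_i,dB/10)
  Stage 1: F_1 = 10^(1.20/10) = 1.318, G_1 = 10^(18.8/10) = 75.86
  Stage 2: F_2 = 10^(7.63/10) = 5.794, G_2 = 10^(−7.06/10) = 0.1968
Friis cascade:
  F = 1.318 + (5.794 − 1)/75.86 = 1.381
NF = 10 log₁₀(1.381) = 1.40 dB

1.40 dB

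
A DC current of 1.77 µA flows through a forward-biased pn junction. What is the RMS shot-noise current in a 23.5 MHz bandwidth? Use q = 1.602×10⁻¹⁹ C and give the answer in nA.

I_n = √(2qI·B)
2qI·B = 2 × 1.602×10⁻¹⁹ × 1.77×10⁻⁶ × 2.35×10⁷ = 1.33×10⁻¹⁷ A²
I_n = √(1.33×10⁻¹⁷) = 3.65×10⁻⁹ A = 3.65 nA

3.65 nA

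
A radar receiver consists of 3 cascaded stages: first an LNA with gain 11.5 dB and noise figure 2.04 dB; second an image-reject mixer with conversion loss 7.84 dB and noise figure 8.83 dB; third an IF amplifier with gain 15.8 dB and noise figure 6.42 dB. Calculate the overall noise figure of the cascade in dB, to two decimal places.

Convert to linear (a loss of L dB is a gain of −L dB): F_i = 10^(NF_i/10), G_i = 10^(G_i,dB/10)
  Stage 1: F_1 = 10^(2.04/10) = 1.600, G_1 = 10^(11.5/10) = 14.13
  Stage 2: F_2 = 10^(8.83/10) = 7.638, G_2 = 10^(−7.84/10) = 0.1644
  Stage 3: F_3 = 10^(6.42/10) = 4.385, G_3 = 10^(15.8/10) = 38.02
Friis cascade:
  F = 1.600 + (7.638 − 1)/14.13 + (4.385 − 1)/2.323 = 3.527
NF = 10 log₁₀(3.527) = 5.47 dB

5.47 dB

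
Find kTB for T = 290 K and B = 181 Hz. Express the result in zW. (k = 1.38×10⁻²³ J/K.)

724 zW

P_n = kTB = 1.38×10⁻²³ × 290 × 1.81×10² = 7.24×10⁻¹⁹ W = 724 zW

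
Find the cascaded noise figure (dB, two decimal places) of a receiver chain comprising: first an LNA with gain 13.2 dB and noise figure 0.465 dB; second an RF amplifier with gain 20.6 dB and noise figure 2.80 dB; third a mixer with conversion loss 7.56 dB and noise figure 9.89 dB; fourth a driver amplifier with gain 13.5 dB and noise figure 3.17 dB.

0.65 dB

Convert to linear (a loss of L dB is a gain of −L dB): F_i = 10^(NF_i/10), G_i = 10^(G_i,dB/10)
  Stage 1: F_1 = 10^(0.465/10) = 1.113, G_1 = 10^(13.2/10) = 20.89
  Stage 2: F_2 = 10^(2.80/10) = 1.905, G_2 = 10^(20.6/10) = 114.8
  Stage 3: F_3 = 10^(9.89/10) = 9.750, G_3 = 10^(−7.56/10) = 0.1754
  Stage 4: F_4 = 10^(3.17/10) = 2.075, G_4 = 10^(13.5/10) = 22.39
Friis cascade:
  F = 1.113 + (1.905 − 1)/20.89 + (9.750 − 1)/2399 + (2.075 − 1)/420.7 = 1.163
NF = 10 log₁₀(1.163) = 0.65 dB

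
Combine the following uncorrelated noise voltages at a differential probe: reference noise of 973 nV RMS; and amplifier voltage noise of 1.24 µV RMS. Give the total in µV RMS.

1.58 µV

Uncorrelated sources add in power (mean-square): V_tot = √(ΣV_i²)
V_tot = √[(9.73×10⁻⁷)² + (1.24×10⁻⁶)²] = 1.58×10⁻⁶ V = 1.58 µV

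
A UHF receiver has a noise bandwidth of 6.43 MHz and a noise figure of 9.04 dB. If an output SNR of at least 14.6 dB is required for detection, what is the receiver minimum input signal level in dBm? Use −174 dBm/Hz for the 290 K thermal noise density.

Sensitivity = −174 + 10 log₁₀(B) + NF + SNR_min
= −174 + 68.08 + 9.04 + 14.6
= −82.28 dBm → −82.3 dBm

−82.3 dBm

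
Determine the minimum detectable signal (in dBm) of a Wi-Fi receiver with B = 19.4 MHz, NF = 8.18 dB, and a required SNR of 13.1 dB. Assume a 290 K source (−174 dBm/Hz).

−79.8 dBm

Sensitivity = −174 + 10 log₁₀(B) + NF + SNR_min
= −174 + 72.88 + 8.18 + 13.1
= −79.84 dBm → −79.8 dBm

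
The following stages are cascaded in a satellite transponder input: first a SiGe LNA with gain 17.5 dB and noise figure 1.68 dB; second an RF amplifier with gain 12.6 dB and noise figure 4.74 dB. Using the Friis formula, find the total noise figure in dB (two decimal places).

1.78 dB

Convert to linear (a loss of L dB is a gain of −L dB): F_i = 10^(NF_i/10), G_i = 10^(G_i,dB/10)
  Stage 1: F_1 = 10^(1.68/10) = 1.472, G_1 = 10^(17.5/10) = 56.23
  Stage 2: F_2 = 10^(4.74/10) = 2.979, G_2 = 10^(12.6/10) = 18.20
Friis cascade:
  F = 1.472 + (2.979 − 1)/56.23 = 1.507
NF = 10 log₁₀(1.507) = 1.78 dB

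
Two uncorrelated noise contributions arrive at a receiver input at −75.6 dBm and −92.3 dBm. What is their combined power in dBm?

Convert to linear, add, convert back:
P₁ = 2.75×10⁻¹¹ W, P₂ = 5.89×10⁻¹³ W
P_tot = 2.81×10⁻¹¹ W → 10 log₁₀(P_tot / 10⁻³) = −75.5 dBm

−75.5 dBm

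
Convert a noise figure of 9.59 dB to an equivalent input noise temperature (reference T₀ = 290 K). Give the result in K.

2349 K

F = 10^(9.59/10) = 9.09913
T_e = (F − 1)·T₀ = (9.09913 − 1) × 290 = 2349 K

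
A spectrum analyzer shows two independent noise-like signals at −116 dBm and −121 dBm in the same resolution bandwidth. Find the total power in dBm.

Convert to linear, add, convert back:
P₁ = 2.51×10⁻¹⁵ W, P₂ = 7.94×10⁻¹⁶ W
P_tot = 3.31×10⁻¹⁵ W → 10 log₁₀(P_tot / 10⁻³) = −114.8 dBm

−114.8 dBm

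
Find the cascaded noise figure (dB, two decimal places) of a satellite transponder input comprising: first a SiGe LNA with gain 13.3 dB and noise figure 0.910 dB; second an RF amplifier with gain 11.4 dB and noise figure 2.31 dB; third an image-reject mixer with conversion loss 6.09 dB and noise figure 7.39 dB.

Convert to linear (a loss of L dB is a gain of −L dB): F_i = 10^(NF_i/10), G_i = 10^(G_i,dB/10)
  Stage 1: F_1 = 10^(0.910/10) = 1.233, G_1 = 10^(13.3/10) = 21.38
  Stage 2: F_2 = 10^(2.31/10) = 1.702, G_2 = 10^(11.4/10) = 13.80
  Stage 3: F_3 = 10^(7.39/10) = 5.483, G_3 = 10^(−6.09/10) = 0.2460
Friis cascade:
  F = 1.233 + (1.702 − 1)/21.38 + (5.483 − 1)/295.1 = 1.281
NF = 10 log₁₀(1.281) = 1.08 dB

1.08 dB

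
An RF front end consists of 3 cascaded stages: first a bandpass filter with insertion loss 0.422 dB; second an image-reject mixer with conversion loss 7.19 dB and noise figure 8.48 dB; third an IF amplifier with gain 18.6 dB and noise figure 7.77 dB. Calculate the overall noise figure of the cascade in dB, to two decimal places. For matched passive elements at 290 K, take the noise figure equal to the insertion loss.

15.63 dB

Convert to linear (a loss of L dB is a gain of −L dB): F_i = 10^(NF_i/10), G_i = 10^(G_i,dB/10)
  Stage 1: F_1 = 10^(0.422/10) = 1.102, G_1 = 10^(−0.422/10) = 0.9074
  Stage 2: F_2 = 10^(8.48/10) = 7.047, G_2 = 10^(−7.19/10) = 0.1910
  Stage 3: F_3 = 10^(7.77/10) = 5.984, G_3 = 10^(18.6/10) = 72.44
Friis cascade:
  F = 1.102 + (7.047 − 1)/0.9074 + (5.984 − 1)/0.1733 = 36.53
NF = 10 log₁₀(36.53) = 15.63 dB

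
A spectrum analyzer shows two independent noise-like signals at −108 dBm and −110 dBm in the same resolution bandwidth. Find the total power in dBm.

Convert to linear, add, convert back:
P₁ = 1.58×10⁻¹⁴ W, P₂ = 1.00×10⁻¹⁴ W
P_tot = 2.58×10⁻¹⁴ W → 10 log₁₀(P_tot / 10⁻³) = −105.9 dBm

−105.9 dBm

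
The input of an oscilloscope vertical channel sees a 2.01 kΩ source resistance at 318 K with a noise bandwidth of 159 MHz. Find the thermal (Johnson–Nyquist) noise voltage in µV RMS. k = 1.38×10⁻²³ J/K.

74.9 µV

V_n = √(4kTRB)
4kTRB = 4 × 1.38×10⁻²³ × 318 × 2.01×10³ × 1.59×10⁸ = 5.61×10⁻⁹ V²
V_n = √(5.61×10⁻⁹) = 7.49×10⁻⁵ V = 74.9 µV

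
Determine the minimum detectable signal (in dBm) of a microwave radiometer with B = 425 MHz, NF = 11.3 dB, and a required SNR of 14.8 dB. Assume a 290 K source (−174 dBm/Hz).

Sensitivity = −174 + 10 log₁₀(B) + NF + SNR_min
= −174 + 86.28 + 11.3 + 14.8
= −61.62 dBm → −61.6 dBm

−61.6 dBm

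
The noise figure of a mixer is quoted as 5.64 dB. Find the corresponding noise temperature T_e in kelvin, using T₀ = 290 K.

773 K

F = 10^(5.64/10) = 3.66438
T_e = (F − 1)·T₀ = (3.66438 − 1) × 290 = 773 K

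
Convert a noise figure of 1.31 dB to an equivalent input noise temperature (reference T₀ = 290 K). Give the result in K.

102 K

F = 10^(1.31/10) = 1.35207
T_e = (F − 1)·T₀ = (1.35207 − 1) × 290 = 102 K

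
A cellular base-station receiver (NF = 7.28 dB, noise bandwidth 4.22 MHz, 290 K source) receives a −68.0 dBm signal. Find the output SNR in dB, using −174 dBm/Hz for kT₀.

32.5 dB

Noise floor: N = −174 + 10 log₁₀(B) + NF
10 log₁₀(4.22×10⁶) = 66.25 dB
N = −174 + 66.25 + 7.28 = −100.47 dBm
SNR = P_sig − N = −68.0 − (−100.47) = 32.47 dB → 32.5 dB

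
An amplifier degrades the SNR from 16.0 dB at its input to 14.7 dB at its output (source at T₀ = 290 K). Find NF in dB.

1.3 dB

NF (dB) = SNR_in(dB) − SNR_out(dB) when the source is at T₀
NF = 16.0 − 14.7 = 1.3 dB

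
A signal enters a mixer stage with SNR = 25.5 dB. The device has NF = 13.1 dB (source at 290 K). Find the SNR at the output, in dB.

By definition F = SNR_in/SNR_out, so in dB: SNR_out = SNR_in − NF
SNR_out = 25.5 − 13.1 = 12.4 dB

12.4 dB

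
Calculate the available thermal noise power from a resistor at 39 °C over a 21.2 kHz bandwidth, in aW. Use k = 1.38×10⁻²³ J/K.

T = 39 °C + 273.15 = 312.15 K
P_n = kTB = 1.38×10⁻²³ × 312.15 × 2.12×10⁴ = 9.13×10⁻¹⁷ W = 91.3 aW

91.3 aW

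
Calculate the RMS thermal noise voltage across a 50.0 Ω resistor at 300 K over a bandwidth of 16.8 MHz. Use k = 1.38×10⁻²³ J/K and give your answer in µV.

V_n = √(4kTRB)
4kTRB = 4 × 1.38×10⁻²³ × 300 × 5.00×10¹ × 1.68×10⁷ = 1.39×10⁻¹¹ V²
V_n = √(1.39×10⁻¹¹) = 3.73×10⁻⁶ V = 3.73 µV

3.73 µV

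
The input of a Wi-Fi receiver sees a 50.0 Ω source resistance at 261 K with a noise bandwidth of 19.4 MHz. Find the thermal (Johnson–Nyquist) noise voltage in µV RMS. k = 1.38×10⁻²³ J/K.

V_n = √(4kTRB)
4kTRB = 4 × 1.38×10⁻²³ × 261 × 5.00×10¹ × 1.94×10⁷ = 1.40×10⁻¹¹ V²
V_n = √(1.40×10⁻¹¹) = 3.74×10⁻⁶ V = 3.74 µV

3.74 µV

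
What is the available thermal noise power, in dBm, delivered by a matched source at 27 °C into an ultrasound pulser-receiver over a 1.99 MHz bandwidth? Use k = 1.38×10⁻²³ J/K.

T = 27 °C + 273.15 = 300.15 K
P_n = kTB = 1.38×10⁻²³ × 300.15 × 1.99×10⁶ = 8.24×10⁻¹⁵ W
In dBm: 10 log₁₀(8.24×10⁻¹⁵ / 10⁻³) = −110.8 dBm

−110.8 dBm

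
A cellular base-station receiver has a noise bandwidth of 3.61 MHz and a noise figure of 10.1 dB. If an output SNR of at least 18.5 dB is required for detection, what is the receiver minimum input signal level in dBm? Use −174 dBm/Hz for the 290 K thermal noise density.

−79.8 dBm

Sensitivity = −174 + 10 log₁₀(B) + NF + SNR_min
= −174 + 65.58 + 10.1 + 18.5
= −79.82 dBm → −79.8 dBm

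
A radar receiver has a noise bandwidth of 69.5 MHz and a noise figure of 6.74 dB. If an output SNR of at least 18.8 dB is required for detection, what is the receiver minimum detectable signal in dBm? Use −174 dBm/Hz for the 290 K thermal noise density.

Sensitivity = −174 + 10 log₁₀(B) + NF + SNR_min
= −174 + 78.42 + 6.74 + 18.8
= −70.04 dBm → −70.0 dBm

−70.0 dBm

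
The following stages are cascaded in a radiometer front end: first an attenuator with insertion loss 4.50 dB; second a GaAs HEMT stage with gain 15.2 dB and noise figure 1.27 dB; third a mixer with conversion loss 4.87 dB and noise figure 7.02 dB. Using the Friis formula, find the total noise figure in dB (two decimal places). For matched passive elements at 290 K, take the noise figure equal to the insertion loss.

6.15 dB

Convert to linear (a loss of L dB is a gain of −L dB): F_i = 10^(NF_i/10), G_i = 10^(G_i,dB/10)
  Stage 1: F_1 = 10^(4.50/10) = 2.818, G_1 = 10^(−4.50/10) = 0.3548
  Stage 2: F_2 = 10^(1.27/10) = 1.340, G_2 = 10^(15.2/10) = 33.11
  Stage 3: F_3 = 10^(7.02/10) = 5.035, G_3 = 10^(−4.87/10) = 0.3258
Friis cascade:
  F = 2.818 + (1.340 − 1)/0.3548 + (5.035 − 1)/11.75 = 4.119
NF = 10 log₁₀(4.119) = 6.15 dB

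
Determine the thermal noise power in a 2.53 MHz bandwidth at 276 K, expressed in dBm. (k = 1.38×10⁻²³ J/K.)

−110.2 dBm

P_n = kTB = 1.38×10⁻²³ × 276 × 2.53×10⁶ = 9.64×10⁻¹⁵ W
In dBm: 10 log₁₀(9.64×10⁻¹⁵ / 10⁻³) = −110.2 dBm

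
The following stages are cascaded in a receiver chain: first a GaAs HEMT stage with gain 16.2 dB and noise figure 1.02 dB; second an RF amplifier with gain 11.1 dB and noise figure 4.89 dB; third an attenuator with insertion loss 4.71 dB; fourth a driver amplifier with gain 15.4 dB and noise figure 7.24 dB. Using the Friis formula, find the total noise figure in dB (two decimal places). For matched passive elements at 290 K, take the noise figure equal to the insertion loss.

Convert to linear (a loss of L dB is a gain of −L dB): F_i = 10^(NF_i/10), G_i = 10^(G_i,dB/10)
  Stage 1: F_1 = 10^(1.02/10) = 1.265, G_1 = 10^(16.2/10) = 41.69
  Stage 2: F_2 = 10^(4.89/10) = 3.083, G_2 = 10^(11.1/10) = 12.88
  Stage 3: F_3 = 10^(4.71/10) = 2.958, G_3 = 10^(−4.71/10) = 0.3381
  Stage 4: F_4 = 10^(7.24/10) = 5.297, G_4 = 10^(15.4/10) = 34.67
Friis cascade:
  F = 1.265 + (3.083 − 1)/41.69 + (2.958 − 1)/537.0 + (5.297 − 1)/181.6 = 1.342
NF = 10 log₁₀(1.342) = 1.28 dB

1.28 dB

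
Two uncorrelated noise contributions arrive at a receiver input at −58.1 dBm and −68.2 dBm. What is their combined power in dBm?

−57.7 dBm

Convert to linear, add, convert back:
P₁ = 1.55×10⁻⁹ W, P₂ = 1.51×10⁻¹⁰ W
P_tot = 1.70×10⁻⁹ W → 10 log₁₀(P_tot / 10⁻³) = −57.7 dBm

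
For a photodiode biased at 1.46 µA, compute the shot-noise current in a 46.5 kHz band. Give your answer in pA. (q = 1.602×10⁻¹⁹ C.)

147 pA

I_n = √(2qI·B)
2qI·B = 2 × 1.602×10⁻¹⁹ × 1.46×10⁻⁶ × 4.65×10⁴ = 2.18×10⁻²⁰ A²
I_n = √(2.18×10⁻²⁰) = 1.47×10⁻¹⁰ A = 147 pA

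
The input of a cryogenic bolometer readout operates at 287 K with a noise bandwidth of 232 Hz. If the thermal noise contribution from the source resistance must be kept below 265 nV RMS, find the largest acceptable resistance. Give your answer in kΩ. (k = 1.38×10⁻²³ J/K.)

19.1 kΩ

Johnson–Nyquist: V_n = √(4kTRB) ⇒ R = V_n² / (4kTB)
4kTB = 4 × 1.38×10⁻²³ × 287 × 2.32×10² = 3.68×10⁻¹⁸
R = (2.65×10⁻⁷)² / 3.68×10⁻¹⁸ = 1.91×10⁴ Ω = 19.1 kΩ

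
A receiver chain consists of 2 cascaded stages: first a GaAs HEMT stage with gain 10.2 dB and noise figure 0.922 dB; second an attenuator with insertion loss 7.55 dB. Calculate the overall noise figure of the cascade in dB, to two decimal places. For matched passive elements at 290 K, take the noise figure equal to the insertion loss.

2.26 dB

Convert to linear (a loss of L dB is a gain of −L dB): F_i = 10^(NF_i/10), G_i = 10^(G_i,dB/10)
  Stage 1: F_1 = 10^(0.922/10) = 1.237, G_1 = 10^(10.2/10) = 10.47
  Stage 2: F_2 = 10^(7.55/10) = 5.689, G_2 = 10^(−7.55/10) = 0.1758
Friis cascade:
  F = 1.237 + (5.689 − 1)/10.47 = 1.684
NF = 10 log₁₀(1.684) = 2.26 dB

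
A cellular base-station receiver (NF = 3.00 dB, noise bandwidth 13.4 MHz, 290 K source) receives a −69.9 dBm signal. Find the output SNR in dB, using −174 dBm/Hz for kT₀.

29.8 dB

Noise floor: N = −174 + 10 log₁₀(B) + NF
10 log₁₀(1.34×10⁷) = 71.27 dB
N = −174 + 71.27 + 3.00 = −99.73 dBm
SNR = P_sig − N = −69.9 − (−99.73) = 29.83 dB → 29.8 dB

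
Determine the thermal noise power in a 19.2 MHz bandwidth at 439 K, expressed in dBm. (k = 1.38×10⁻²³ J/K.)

P_n = kTB = 1.38×10⁻²³ × 439 × 1.92×10⁷ = 1.16×10⁻¹³ W
In dBm: 10 log₁₀(1.16×10⁻¹³ / 10⁻³) = −99.3 dBm

−99.3 dBm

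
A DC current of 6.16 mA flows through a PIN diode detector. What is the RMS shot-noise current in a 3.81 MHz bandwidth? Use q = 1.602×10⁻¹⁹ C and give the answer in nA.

I_n = √(2qI·B)
2qI·B = 2 × 1.602×10⁻¹⁹ × 6.16×10⁻³ × 3.81×10⁶ = 7.52×10⁻¹⁵ A²
I_n = √(7.52×10⁻¹⁵) = 8.67×10⁻⁸ A = 86.7 nA

86.7 nA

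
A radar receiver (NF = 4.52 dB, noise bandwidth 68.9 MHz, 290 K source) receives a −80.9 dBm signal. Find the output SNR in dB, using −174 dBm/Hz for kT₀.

10.2 dB

Noise floor: N = −174 + 10 log₁₀(B) + NF
10 log₁₀(6.89×10⁷) = 78.38 dB
N = −174 + 78.38 + 4.52 = −91.10 dBm
SNR = P_sig − N = −80.9 − (−91.10) = 10.20 dB → 10.2 dB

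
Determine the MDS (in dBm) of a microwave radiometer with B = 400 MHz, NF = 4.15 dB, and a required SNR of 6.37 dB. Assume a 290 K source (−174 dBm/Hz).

Sensitivity = −174 + 10 log₁₀(B) + NF + SNR_min
= −174 + 86.02 + 4.15 + 6.37
= −77.46 dBm → −77.5 dBm

−77.5 dBm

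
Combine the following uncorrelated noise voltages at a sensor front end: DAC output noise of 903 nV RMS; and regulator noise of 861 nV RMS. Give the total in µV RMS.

Uncorrelated sources add in power (mean-square): V_tot = √(ΣV_i²)
V_tot = √[(9.03×10⁻⁷)² + (8.61×10⁻⁷)²] = 1.25×10⁻⁶ V = 1.25 µV

1.25 µV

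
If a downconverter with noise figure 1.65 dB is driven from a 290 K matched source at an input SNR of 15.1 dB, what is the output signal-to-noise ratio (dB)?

By definition F = SNR_in/SNR_out, so in dB: SNR_out = SNR_in − NF
SNR_out = 15.1 − 1.65 = 13.45 dB

13.45 dB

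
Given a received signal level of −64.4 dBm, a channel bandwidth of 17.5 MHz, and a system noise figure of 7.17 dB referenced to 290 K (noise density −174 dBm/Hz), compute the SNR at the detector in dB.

Noise floor: N = −174 + 10 log₁₀(B) + NF
10 log₁₀(1.75×10⁷) = 72.43 dB
N = −174 + 72.43 + 7.17 = −94.40 dBm
SNR = P_sig − N = −64.4 − (−94.40) = 30.00 dB → 30.0 dB

30.0 dB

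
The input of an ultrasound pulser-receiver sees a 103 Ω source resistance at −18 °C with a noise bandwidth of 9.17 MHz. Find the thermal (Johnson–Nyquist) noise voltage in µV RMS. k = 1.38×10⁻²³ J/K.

3.65 µV

T = −18 °C + 273.15 = 255.15 K
V_n = √(4kTRB)
4kTRB = 4 × 1.38×10⁻²³ × 255.15 × 1.03×10² × 9.17×10⁶ = 1.33×10⁻¹¹ V²
V_n = √(1.33×10⁻¹¹) = 3.65×10⁻⁶ V = 3.65 µV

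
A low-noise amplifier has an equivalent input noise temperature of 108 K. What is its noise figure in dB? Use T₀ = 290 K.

F = 1 + T_e/T₀ = 1 + 108/290 = 1.37241
NF = 10 log₁₀(1.37241) = 1.37 dB

1.37 dB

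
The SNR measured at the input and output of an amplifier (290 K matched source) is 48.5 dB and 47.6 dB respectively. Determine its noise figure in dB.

0.9 dB

NF (dB) = SNR_in(dB) − SNR_out(dB) when the source is at T₀
NF = 48.5 − 47.6 = 0.9 dB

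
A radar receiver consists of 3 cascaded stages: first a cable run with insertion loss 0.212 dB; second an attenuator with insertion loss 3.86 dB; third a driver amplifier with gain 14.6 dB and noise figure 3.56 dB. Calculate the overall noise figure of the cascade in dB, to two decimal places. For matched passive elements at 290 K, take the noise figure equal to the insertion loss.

7.63 dB

Convert to linear (a loss of L dB is a gain of −L dB): F_i = 10^(NF_i/10), G_i = 10^(G_i,dB/10)
  Stage 1: F_1 = 10^(0.212/10) = 1.050, G_1 = 10^(−0.212/10) = 0.9524
  Stage 2: F_2 = 10^(3.86/10) = 2.432, G_2 = 10^(−3.86/10) = 0.4111
  Stage 3: F_3 = 10^(3.56/10) = 2.270, G_3 = 10^(14.6/10) = 28.84
Friis cascade:
  F = 1.050 + (2.432 − 1)/0.9524 + (2.270 − 1)/0.3916 = 5.797
NF = 10 log₁₀(5.797) = 7.63 dB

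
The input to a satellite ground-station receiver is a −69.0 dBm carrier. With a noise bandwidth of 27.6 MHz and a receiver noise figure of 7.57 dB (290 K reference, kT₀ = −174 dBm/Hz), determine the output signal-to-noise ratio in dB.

Noise floor: N = −174 + 10 log₁₀(B) + NF
10 log₁₀(2.76×10⁷) = 74.41 dB
N = −174 + 74.41 + 7.57 = −92.02 dBm
SNR = P_sig − N = −69.0 − (−92.02) = 23.02 dB → 23.0 dB

23.0 dB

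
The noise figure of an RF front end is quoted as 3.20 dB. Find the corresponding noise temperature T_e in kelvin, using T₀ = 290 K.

316 K

F = 10^(3.20/10) = 2.0893
T_e = (F − 1)·T₀ = (2.0893 − 1) × 290 = 316 K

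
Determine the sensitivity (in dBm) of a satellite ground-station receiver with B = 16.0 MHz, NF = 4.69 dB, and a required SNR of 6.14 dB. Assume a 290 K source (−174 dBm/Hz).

Sensitivity = −174 + 10 log₁₀(B) + NF + SNR_min
= −174 + 72.04 + 4.69 + 6.14
= −91.13 dBm → −91.1 dBm

−91.1 dBm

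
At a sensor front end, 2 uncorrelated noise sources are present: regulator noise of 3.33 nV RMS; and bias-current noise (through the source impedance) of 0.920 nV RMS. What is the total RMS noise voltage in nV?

Uncorrelated sources add in power (mean-square): V_tot = √(ΣV_i²)
V_tot = √[(3.33×10⁻⁹)² + (9.20×10⁻¹⁰)²] = 3.45×10⁻⁹ V = 3.45 nV

3.45 nV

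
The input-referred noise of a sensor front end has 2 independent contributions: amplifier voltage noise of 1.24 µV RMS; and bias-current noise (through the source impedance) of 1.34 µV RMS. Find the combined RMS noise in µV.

1.83 µV

Uncorrelated sources add in power (mean-square): V_tot = √(ΣV_i²)
V_tot = √[(1.24×10⁻⁶)² + (1.34×10⁻⁶)²] = 1.83×10⁻⁶ V = 1.83 µV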